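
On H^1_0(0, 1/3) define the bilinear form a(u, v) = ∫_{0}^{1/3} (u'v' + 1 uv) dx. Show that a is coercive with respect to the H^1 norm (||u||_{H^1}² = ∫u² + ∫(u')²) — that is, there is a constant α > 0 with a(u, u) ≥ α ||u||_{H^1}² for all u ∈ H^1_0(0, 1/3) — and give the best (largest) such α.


α = 1

Coercivity of a(·,·) on H^1_0(0, 1/3) means a(u, u) ≥ α ||u||_{H^1}² for every u ∈ H^1_0.
The interval has length L = 1/3, and Poincaré/coercivity depend only on L. Here a(u, u) = ∫(u')² + (1)·∫u².
Here c = 1 ≥ 1, so a(u,u) = ∫(u')² + c∫u² ≥ ∫(u')² + ∫u² = ||u||_{H^1}², i.e. α = 1 works. No larger α is possible: a(u,u) ≥ α||u||_{H^1}² means (1−α)∫(u')² ≥ (α−c)∫u², and for the modes u_n = sin(nπ(x−x₀)/L) (x₀ the left endpoint) one has ∫u_n²/∫(u_n')² = (L/(nπ))² → 0, so a(u_n,u_n)/||u_n||_{H^1}² → 1. Hence the optimal constant is α = 1.
Therefore α = 1.


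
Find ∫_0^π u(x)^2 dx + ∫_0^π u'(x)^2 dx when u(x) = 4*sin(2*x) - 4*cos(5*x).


||u||_{H^1(0,π)}^2 = 3328/21 + 248*π

u'(x) = 20*sin(5*x) + 8*cos(2*x).
Expand u² and (u')² and integrate term by term on (0, π), using: for integers n ≥ 1, ∫_0^π sin²(nx) dx = ∫_0^π cos²(nx) dx = π/2; for n ≠ n', ∫_0^π sin(nx)sin(n'x) dx = ∫_0^π cos(nx)cos(n'x) dx = 0; and by product-to-sum, ∫_0^π sin(nx)cos(n'x) dx = ½∫_0^π [sin((n+n')x) + sin((n−n')x)] dx, which is 0 when n+n' is even and 2n/(n²−n'²) when n+n' is odd (it need not vanish on (0, π)).
  u² squared terms: (-4)²·∫cos(5x)² dx = 16·π/2 = 8*π;  (4)²·∫sin(2x)² dx = 16·π/2 = 8*π.
  u² cross terms: 2·(-4)·(4)·∫cos(5x)·sin(2x) dx = -32·(-4/21) = 128/21.
  So ∫_0^π u² dx = 8*π + 8*π + 128/21 = 128/21 + 16*π.
  (u')² squared terms: (8)²·∫cos(2x)² dx = 64·π/2 = 32*π;  (20)²·∫sin(5x)² dx = 400·π/2 = 200*π.
  (u')² cross terms: 2·(8)·(20)·∫cos(2x)·sin(5x) dx = 320·(10/21) = 3200/21.
  So ∫_0^π (u')² dx = 32*π + 200*π + 3200/21 = 3200/21 + 232*π.
||u||_{H^1}^2 = (128/21 + 16*π) + (3200/21 + 232*π) = 3328/21 + 248*π.


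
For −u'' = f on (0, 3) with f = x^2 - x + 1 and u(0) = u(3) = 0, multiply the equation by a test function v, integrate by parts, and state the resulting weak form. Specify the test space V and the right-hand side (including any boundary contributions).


V = H^1_0(0, 3) (so v(0) = v(3) = 0); weak form: ∫_0^3 u'v' dx = ∫_0^3 (x^2 - x + 1) v dx for all v ∈ V.

Multiply both sides by a test function v and integrate from 0 to 3:
  ∫_0^3 −u''(x) v(x) dx = ∫_0^3 f(x) v(x) dx.
Integrate the LHS by parts once:
  ∫_0^3 −u'' v dx = −[u'(x) v(x)]_0^3 + ∫_0^3 u'(x) v'(x) dx.
Thus ∫_0^3 u'(x) v'(x) dx = ∫_0^3 f(x) v(x) dx + [u'(x) v(x)]_0^3.
Choose V so that boundary terms are either known or forced to vanish.
u is Dirichlet: u(0) = u(3) = 0. Let V = H^1_0(0, 3); then v(0) = v(3) = 0, and [u' v]_0^3 = 0.
Weak formulation: find u (satisfying any essential BC) such that ∫_0^3 u'(x) v'(x) dx = ∫_0^3 f v dx for all v ∈ V.
Substituting f(x) = x^2 - x + 1, the right-hand side is ∫_0^3 (x^2 - x + 1) v dx.


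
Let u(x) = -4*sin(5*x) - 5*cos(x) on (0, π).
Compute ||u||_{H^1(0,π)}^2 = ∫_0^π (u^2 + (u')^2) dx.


||u||_{H^1(0,π)}^2 = 233*π

u'(x) = 5*sin(x) - 20*cos(5*x).
Expand u² and (u')² and integrate term by term on (0, π), using: for integers n ≥ 1, ∫_0^π sin²(nx) dx = ∫_0^π cos²(nx) dx = π/2; for n ≠ n', ∫_0^π sin(nx)sin(n'x) dx = ∫_0^π cos(nx)cos(n'x) dx = 0; and by product-to-sum, ∫_0^π sin(nx)cos(n'x) dx = ½∫_0^π [sin((n+n')x) + sin((n−n')x)] dx, which is 0 when n+n' is even and 2n/(n²−n'²) when n+n' is odd (it need not vanish on (0, π)).
  u² squared terms: (-5)²·∫cos(x)² dx = 25·π/2 = 25*π/2;  (-4)²·∫sin(5x)² dx = 16·π/2 = 8*π.
  u² cross terms: 2·(-5)·(-4)·∫cos(x)·sin(5x) dx = 40·(0) = 0.
  So ∫_0^π u² dx = 25*π/2 + 8*π + 0 = 41*π/2.
  (u')² squared terms: (-20)²·∫cos(5x)² dx = 400·π/2 = 200*π;  (5)²·∫sin(x)² dx = 25·π/2 = 25*π/2.
  (u')² cross terms: 2·(-20)·(5)·∫cos(5x)·sin(x) dx = -200·(0) = 0.
  So ∫_0^π (u')² dx = 200*π + 25*π/2 + 0 = 425*π/2.
||u||_{H^1}^2 = (41*π/2) + (425*π/2) = 233*π.


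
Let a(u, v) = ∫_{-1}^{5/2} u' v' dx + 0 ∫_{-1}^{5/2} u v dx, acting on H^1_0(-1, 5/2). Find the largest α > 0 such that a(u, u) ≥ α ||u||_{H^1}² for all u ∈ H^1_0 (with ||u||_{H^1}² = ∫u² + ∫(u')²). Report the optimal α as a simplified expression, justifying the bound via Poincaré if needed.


α = 4*π^2/(4*π^2 + 49)

Coercivity of a(·,·) on H^1_0(-1, 5/2) means a(u, u) ≥ α ||u||_{H^1}² for every u ∈ H^1_0.
The interval has length L = 7/2, and Poincaré/coercivity depend only on L. Here a(u, u) = ∫(u')² + (0)·∫u².
Here c = 0, so a(u,u) = ∫(u')² alone. The condition a(u,u) ≥ α||u||_{H^1}² reads (1−α)∫(u')² ≥ (α−c)∫u². Any admissible α is ≤ 1 (rapidly oscillating u have ∫u²/∫(u')² → 0), and α = 1 would force 0 ≥ (1−c)∫u², impossible since c < 1; so 1−α > 0. By the sharp Poincaré inequality on H^1_0 of an interval of length L, ∫(u')² ≥ (π/L)²∫u² with equality for the first sine mode sin(π(x−x₀)/L) (x₀ the left endpoint), so the inequality holds for all u iff (1−α)(π/L)² ≥ α − c, i.e. α ≤ ((π/L)² + c)/((π/L)² + 1) = (1 + c(L/π)²)/(1 + (L/π)²). (Direct route, valid since c ≤ 0: Poincaré gives c∫u² ≥ c(L/π)²∫(u')², so a(u,u) ≥ (1 + c(L/π)²)∫(u')², while ||u||_{H^1}² ≤ (1 + (L/π)²)∫(u')²; dividing yields the same α.) With (π/L)² = 4*π^2/49 and c = 0, the largest admissible constant is α = ((π/L)² + c)/((π/L)² + 1).
Simplifying, α = 4*π^2/(4*π^2 + 49).


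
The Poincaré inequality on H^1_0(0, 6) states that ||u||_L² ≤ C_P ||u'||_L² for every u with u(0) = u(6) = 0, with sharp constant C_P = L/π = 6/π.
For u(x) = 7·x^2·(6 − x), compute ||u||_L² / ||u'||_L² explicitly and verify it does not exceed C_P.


||u||_L² / ||u'||_L² = 3*sqrt(14)/7 < C_P = 6/π.

u(x) = 7·x^2·(6 − x), so u'(x) = 21*x*(4 - x).
u(x) = 7·x^2·(6 − x) vanishes at x = 0 and x = 6, so u ∈ H^1_0(0, 6). Differentiate via the product rule and integrate the resulting polynomials term by term.
  ∫_0^6 u² dx = ∫_0^6 (49*x^6 - 588*x^5 + 1764*x^4) dx. Term by term:
    ∫_0^6 49*x^6 dx = 1959552;  ∫_0^6 -588*x^5 dx = -4572288;  ∫_0^6 1764*x^4 dx = 13716864/5.
  Sum: 1959552 − 4572288 + 13716864/5 = 653184/5.
  ∫_0^6 (u')² dx = ∫_0^6 (441*x^4 - 3528*x^3 + 7056*x^2) dx. Term by term:
    ∫_0^6 441*x^4 dx = 3429216/5;  ∫_0^6 -3528*x^3 dx = -1143072;  ∫_0^6 7056*x^2 dx = 508032.
  Sum: 3429216/5 − 1143072 + 508032 = 254016/5.
∫_0^6 u² dx = 653184/5, so ||u||_L² = 216*sqrt(70)/5.
∫_0^6 (u')² dx = 254016/5, so ||u'||_L² = 504*sqrt(5)/5.
Ratio ||u||_L² / ||u'||_L² = 3*sqrt(14)/7.
Sharp Poincaré constant on H^1_0(0, 6) is C_P = L/π = 6/π, achieved by sin(π/6·x).
A polynomial bump cannot attain the sharp Poincaré constant (only the first sine eigenfunction does), so the ratio is strictly less than C_P, consistent with ||u||_L² ≤ C_P ||u'||_L².


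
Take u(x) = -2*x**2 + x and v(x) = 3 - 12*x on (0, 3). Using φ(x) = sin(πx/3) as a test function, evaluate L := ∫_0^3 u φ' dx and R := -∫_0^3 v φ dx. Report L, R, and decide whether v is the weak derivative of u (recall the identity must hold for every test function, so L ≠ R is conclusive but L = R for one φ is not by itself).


LHS = 30/π, RHS = 90/π. No, v is not the weak derivative of u.

u(x) = -2*x**2 + x, classical derivative u'(x) = 1 - 4*x.
φ(x) = sin(πx/3), so φ'(x) = π*cos(π*x/3)/3.
Note φ(0) = φ(3) = 0, so the boundary term u·φ vanishes.
LHS = ∫_0^3 u(x) φ'(x) dx = ∫_0^3 (-2*π*x^2*cos(π*x/3)/3 + π*x*cos(π*x/3)/3) dx. Term by term:
  ∫_0^3 -2*π*x^2*cos(π*x/3)/3 dx = 36/π;  ∫_0^3 π*x*cos(π*x/3)/3 dx = -6/π.
Sum: 36/π − 6/π = 30/π.
So LHS = 30/π.
∫_0^3 v(x) φ(x) dx = ∫_0^3 (-12*x*sin(π*x/3) + 3*sin(π*x/3)) dx. Term by term:
  ∫_0^3 3*sin(π*x/3) dx = 18/π;  ∫_0^3 -12*x*sin(π*x/3) dx = -108/π.
Sum: 18/π − 108/π = -90/π.
So RHS = -∫_0^3 v(x) φ(x) dx = 90/π.
LHS − RHS = -60/π ≠ 0, so the identity fails.
(For a valid weak derivative the identity must hold for EVERY test function, in particular this one. The failure shows v is NOT the weak derivative of u.)
Correct weak derivative would be u'(x) = 1 - 4*x.


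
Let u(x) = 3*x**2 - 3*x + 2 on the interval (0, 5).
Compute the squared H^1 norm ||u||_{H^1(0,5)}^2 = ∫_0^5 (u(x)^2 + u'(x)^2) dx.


||u||_{H^1}^2 = 9305/2

The H^1 norm (squared) on an interval (0, L) is
  ||u||_{H^1}^2 = ∫_0^L u(x)^2 dx + ∫_0^L u'(x)^2 dx.
Compute u'(x) = 6*x - 3.
Then u(x)^2 = 9*x**4 - 18*x**3 + 21*x**2 - 12*x + 4 and u'(x)^2 = 36*x**2 - 36*x + 9.
Integrate each monomial from 0 to 5 using ∫_0^5 c·x^n dx = c·5^(n+1)/(n+1):
  ∫_0^5 u(x)^2 dx = ∫_0^5 (9*x^4 - 18*x^3 + 21*x^2 - 12*x + 4) dx. Term by term:
    ∫_0^5 9*x^4 dx = 5625;  ∫_0^5 -18*x^3 dx = -5625/2;  ∫_0^5 21*x^2 dx = 875;
    ∫_0^5 -12*x dx = -150;  ∫_0^5 4 dx = 20.
  Sum: 5625 − 5625/2 + 875 − 150 + 20 = 7115/2.
  ∫_0^5 u'(x)^2 dx = ∫_0^5 (36*x^2 - 36*x + 9) dx. Term by term:
    ∫_0^5 36*x^2 dx = 1500;  ∫_0^5 -36*x dx = -450;  ∫_0^5 9 dx = 45.
  Sum: 1500 − 450 + 45 = 1095.
Adding: ||u||_{H^1}^2 = 7115/2 + 1095 = 9305/2.


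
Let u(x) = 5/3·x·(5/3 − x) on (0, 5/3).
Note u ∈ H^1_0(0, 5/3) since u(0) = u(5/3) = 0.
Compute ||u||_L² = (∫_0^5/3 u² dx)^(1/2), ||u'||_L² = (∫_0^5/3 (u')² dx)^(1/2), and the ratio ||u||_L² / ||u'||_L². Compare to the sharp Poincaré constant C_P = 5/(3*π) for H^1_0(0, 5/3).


||u||_L² / ||u'||_L² = sqrt(10)/6 < C_P = 5/(3*π).

u(x) = 5/3·x·(5/3 − x), so u'(x) = 25/9 - 10*x/3.
u(x) = 5/3·x·(5/3 − x) vanishes at x = 0 and x = 5/3, so u ∈ H^1_0(0, 5/3). Differentiate via the product rule and integrate the resulting polynomials term by term.
  ∫_0^5/3 u² dx = ∫_0^5/3 (25*x^4/9 - 250*x^3/27 + 625*x^2/81) dx. Term by term:
    ∫_0^5/3 25*x^4/9 dx = 15625/2187;  ∫_0^5/3 -250*x^3/27 dx = -78125/4374;  ∫_0^5/3 625*x^2/81 dx = 78125/6561.
  Sum: 15625/2187 − 78125/4374 + 78125/6561 = 15625/13122.
  ∫_0^5/3 (u')² dx = ∫_0^5/3 (100*x^2/9 - 500*x/27 + 625/81) dx. Term by term:
    ∫_0^5/3 100*x^2/9 dx = 12500/729;  ∫_0^5/3 -500*x/27 dx = -6250/243;  ∫_0^5/3 625/81 dx = 3125/243.
  Sum: 12500/729 − 6250/243 + 3125/243 = 3125/729.
∫_0^5/3 u² dx = 15625/13122, so ||u||_L² = 125*sqrt(2)/162.
∫_0^5/3 (u')² dx = 3125/729, so ||u'||_L² = 25*sqrt(5)/27.
Ratio ||u||_L² / ||u'||_L² = sqrt(10)/6.
Sharp Poincaré constant on H^1_0(0, 5/3) is C_P = L/π = 5/(3*π), achieved by sin(3*π/5·x).
A polynomial bump cannot attain the sharp Poincaré constant (only the first sine eigenfunction does), so the ratio is strictly less than C_P, consistent with ||u||_L² ≤ C_P ||u'||_L².


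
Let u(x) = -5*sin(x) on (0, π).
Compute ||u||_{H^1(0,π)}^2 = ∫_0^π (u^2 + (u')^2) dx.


||u||_{H^1(0,π)}^2 = 25*π

u'(x) = -5*cos(x).
Expand u² and (u')² and integrate term by term on (0, π), using: for integers n ≥ 1, ∫_0^π sin²(nx) dx = ∫_0^π cos²(nx) dx = π/2; for n ≠ n', ∫_0^π sin(nx)sin(n'x) dx = ∫_0^π cos(nx)cos(n'x) dx = 0; and by product-to-sum, ∫_0^π sin(nx)cos(n'x) dx = ½∫_0^π [sin((n+n')x) + sin((n−n')x)] dx, which is 0 when n+n' is even and 2n/(n²−n'²) when n+n' is odd (it need not vanish on (0, π)).
  u² squared terms: (-5)²·∫sin(x)² dx = 25·π/2 = 25*π/2.
  So ∫_0^π u² dx = 25*π/2.
  (u')² squared terms: (-5)²·∫cos(x)² dx = 25·π/2 = 25*π/2.
  So ∫_0^π (u')² dx = 25*π/2.
||u||_{H^1}^2 = (25*π/2) + (25*π/2) = 25*π.


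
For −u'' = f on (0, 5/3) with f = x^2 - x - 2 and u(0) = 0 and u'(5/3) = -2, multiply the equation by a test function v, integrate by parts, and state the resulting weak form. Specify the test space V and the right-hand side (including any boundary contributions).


V = {v ∈ H^1(0, 5/3) : v(0) = 0} (test functions vanish at x = 0 where u is specified); weak form: ∫_0^5/3 u'v' dx = ∫_0^5/3 (x^2 - x - 2) v dx − 2·v(5/3) for all v ∈ V.

Multiply both sides by a test function v and integrate from 0 to 5/3:
  ∫_0^5/3 −u''(x) v(x) dx = ∫_0^5/3 f(x) v(x) dx.
Integrate the LHS by parts once:
  ∫_0^5/3 −u'' v dx = −[u'(x) v(x)]_0^5/3 + ∫_0^5/3 u'(x) v'(x) dx.
Thus ∫_0^5/3 u'(x) v'(x) dx = ∫_0^5/3 f(x) v(x) dx + [u'(x) v(x)]_0^5/3.
Choose V so that boundary terms are either known or forced to vanish.
Mixed BC: u(0) = 0 (Dirichlet) and u'(5/3) = -2 (Neumann). Define V = {v ∈ H^1(0, 5/3) : v(0) = 0}. Then [u' v]_0^5/3 = u'(5/3)·v(5/3) − u'(0)·0 = − 2·v(5/3).
Weak formulation: find u (satisfying any essential BC) such that ∫_0^5/3 u'(x) v'(x) dx = ∫_0^5/3 f v dx − 2·v(5/3) for all v ∈ V (Dirichlet at 0 absorbed into V; Neumann datum at x = 5/3 contributes the boundary term).
Substituting f(x) = x^2 - x - 2, the right-hand side is ∫_0^5/3 (x^2 - x - 2) v dx − 2·v(5/3).


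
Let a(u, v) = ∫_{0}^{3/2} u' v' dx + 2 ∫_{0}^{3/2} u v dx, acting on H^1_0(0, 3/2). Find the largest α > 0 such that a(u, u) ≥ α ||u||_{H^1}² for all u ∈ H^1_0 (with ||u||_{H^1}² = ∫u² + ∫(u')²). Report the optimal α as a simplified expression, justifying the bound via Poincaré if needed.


α = 1

Coercivity of a(·,·) on H^1_0(0, 3/2) means a(u, u) ≥ α ||u||_{H^1}² for every u ∈ H^1_0.
The interval has length L = 3/2, and Poincaré/coercivity depend only on L. Here a(u, u) = ∫(u')² + (2)·∫u².
Here c = 2 ≥ 1, so a(u,u) = ∫(u')² + c∫u² ≥ ∫(u')² + ∫u² = ||u||_{H^1}², i.e. α = 1 works. No larger α is possible: a(u,u) ≥ α||u||_{H^1}² means (1−α)∫(u')² ≥ (α−c)∫u², and for the modes u_n = sin(nπ(x−x₀)/L) (x₀ the left endpoint) one has ∫u_n²/∫(u_n')² = (L/(nπ))² → 0, so a(u_n,u_n)/||u_n||_{H^1}² → 1. Hence the optimal constant is α = 1.
Therefore α = 1.


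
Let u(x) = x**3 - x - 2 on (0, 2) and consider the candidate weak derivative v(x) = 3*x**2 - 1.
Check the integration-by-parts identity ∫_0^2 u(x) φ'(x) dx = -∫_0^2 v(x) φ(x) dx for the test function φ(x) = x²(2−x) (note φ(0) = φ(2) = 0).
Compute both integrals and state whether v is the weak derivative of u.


LHS = -76/15, RHS = -76/15. Yes, v = u' weakly.

u(x) = x**3 - x - 2, classical derivative u'(x) = 3*x**2 - 1.
φ(x) = x²(2−x), so φ'(x) = x*(4 - 3*x).
Note φ(0) = φ(2) = 0, so the boundary term u·φ vanishes.
LHS = ∫_0^2 u(x) φ'(x) dx = ∫_0^2 (-3*x^5 + 4*x^4 + 3*x^3 + 2*x^2 - 8*x) dx. Term by term:
  ∫_0^2 -3*x^5 dx = -32;  ∫_0^2 4*x^4 dx = 128/5;  ∫_0^2 3*x^3 dx = 12;
  ∫_0^2 2*x^2 dx = 16/3;  ∫_0^2 -8*x dx = -16.
Sum: -32 + 128/5 + 12 + 16/3 − 16 = -76/15.
So LHS = -76/15.
∫_0^2 v(x) φ(x) dx = ∫_0^2 (-3*x^5 + 6*x^4 + x^3 - 2*x^2) dx. Term by term:
  ∫_0^2 -3*x^5 dx = -32;  ∫_0^2 6*x^4 dx = 192/5;  ∫_0^2 x^3 dx = 4;
  ∫_0^2 -2*x^2 dx = -16/3.
Sum: -32 + 192/5 + 4 − 16/3 = 76/15.
So RHS = -∫_0^2 v(x) φ(x) dx = -76/15.
LHS = RHS, so the identity holds for this test φ.
Moreover u is smooth here and v(x) = u'(x) = 3*x**2 - 1 pointwise, so the identity holds for every test function. Hence v is the weak derivative of u.


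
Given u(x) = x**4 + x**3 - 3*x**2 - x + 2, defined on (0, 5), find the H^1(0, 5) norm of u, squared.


||u||_{H^1}^2 = 115216625/252

The H^1 norm (squared) on an interval (0, L) is
  ||u||_{H^1}^2 = ∫_0^L u(x)^2 dx + ∫_0^L u'(x)^2 dx.
Compute u'(x) = 4*x**3 + 3*x**2 - 6*x - 1.
Then u(x)^2 = x**8 + 2*x**7 - 5*x**6 - 8*x**5 + 11*x**4 + 10*x**3 - 11*x**2 - 4*x + 4 and u'(x)^2 = 16*x**6 + 24*x**5 - 39*x**4 - 44*x**3 + 30*x**2 + 12*x + 1.
Integrate each monomial from 0 to 5 using ∫_0^5 c·x^n dx = c·5^(n+1)/(n+1):
  ∫_0^5 u(x)^2 dx = ∫_0^5 (x^8 + 2*x^7 - 5*x^6 - 8*x^5 + 11*x^4 + 10*x^3 - 11*x^2 - 4*x + 4) dx. Term by term:
    ∫_0^5 x^8 dx = 1953125/9;  ∫_0^5 2*x^7 dx = 390625/4;  ∫_0^5 -5*x^6 dx = -390625/7;
    ∫_0^5 -8*x^5 dx = -62500/3;  ∫_0^5 11*x^4 dx = 6875;  ∫_0^5 10*x^3 dx = 3125/2;
    ∫_0^5 -11*x^2 dx = -1375/3;  ∫_0^5 -4*x dx = -50;  ∫_0^5 4 dx = 20.
  Sum: 1953125/9 + 390625/4 − 390625/7 − 62500/3 + 6875 + 3125/2 − 1375/3 − 50 + 20 = 61987565/252.
  ∫_0^5 u'(x)^2 dx = ∫_0^5 (16*x^6 + 24*x^5 - 39*x^4 - 44*x^3 + 30*x^2 + 12*x + 1) dx. Term by term:
    ∫_0^5 16*x^6 dx = 1250000/7;  ∫_0^5 24*x^5 dx = 62500;  ∫_0^5 -39*x^4 dx = -24375;
    ∫_0^5 -44*x^3 dx = -6875;  ∫_0^5 30*x^2 dx = 1250;  ∫_0^5 12*x dx = 150;
    ∫_0^5 1 dx = 5.
  Sum: 1250000/7 + 62500 − 24375 − 6875 + 1250 + 150 + 5 = 1478585/7.
Adding: ||u||_{H^1}^2 = 61987565/252 + 1478585/7 = 115216625/252.


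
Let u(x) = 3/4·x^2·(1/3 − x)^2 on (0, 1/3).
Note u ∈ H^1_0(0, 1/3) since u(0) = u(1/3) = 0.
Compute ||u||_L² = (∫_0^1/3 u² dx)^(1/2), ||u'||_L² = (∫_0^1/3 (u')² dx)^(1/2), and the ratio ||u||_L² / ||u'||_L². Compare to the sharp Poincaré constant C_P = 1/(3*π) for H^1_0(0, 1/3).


||u||_L² / ||u'||_L² = sqrt(3)/18 < C_P = 1/(3*π).

u(x) = 3/4·x^2·(1/3 − x)^2, so u'(x) = x*(3*x - 1)*(6*x - 1)/6.
u(x) = 3/4·x^2·(1/3 − x)^2 vanishes at x = 0 and x = 1/3, so u ∈ H^1_0(0, 1/3). Differentiate via the product rule and integrate the resulting polynomials term by term.
  ∫_0^1/3 u² dx = ∫_0^1/3 (9*x^8/16 - 3*x^7/4 + 3*x^6/8 - x^5/12 + x^4/144) dx. Term by term:
    ∫_0^1/3 9*x^8/16 dx = 1/314928;  ∫_0^1/3 -3*x^7/4 dx = -1/69984;  ∫_0^1/3 3*x^6/8 dx = 1/40824;
    ∫_0^1/3 -x^5/12 dx = -1/52488;  ∫_0^1/3 x^4/144 dx = 1/174960.
  Sum: 1/314928 − 1/69984 + 1/40824 − 1/52488 + 1/174960 = 1/22044960.
  ∫_0^1/3 (u')² dx = ∫_0^1/3 (9*x^6 - 9*x^5 + 13*x^4/4 - x^3/2 + x^2/36) dx. Term by term:
    ∫_0^1/3 9*x^6 dx = 1/1701;  ∫_0^1/3 -9*x^5 dx = -1/486;  ∫_0^1/3 13*x^4/4 dx = 13/4860;
    ∫_0^1/3 -x^3/2 dx = -1/648;  ∫_0^1/3 x^2/36 dx = 1/2916.
  Sum: 1/1701 − 1/486 + 13/4860 − 1/648 + 1/2916 = 1/204120.
∫_0^1/3 u² dx = 1/22044960, so ||u||_L² = sqrt(210)/68040.
∫_0^1/3 (u')² dx = 1/204120, so ||u'||_L² = sqrt(70)/3780.
Ratio ||u||_L² / ||u'||_L² = sqrt(3)/18.
Sharp Poincaré constant on H^1_0(0, 1/3) is C_P = L/π = 1/(3*π), achieved by sin(3*π·x).
A polynomial bump cannot attain the sharp Poincaré constant (only the first sine eigenfunction does), so the ratio is strictly less than C_P, consistent with ||u||_L² ≤ C_P ||u'||_L².


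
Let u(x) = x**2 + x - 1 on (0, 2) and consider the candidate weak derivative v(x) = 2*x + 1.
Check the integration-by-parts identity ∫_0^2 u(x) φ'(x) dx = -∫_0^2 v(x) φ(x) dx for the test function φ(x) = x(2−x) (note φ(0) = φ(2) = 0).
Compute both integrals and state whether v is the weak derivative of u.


LHS = -4, RHS = -4. Yes, v = u' weakly.

u(x) = x**2 + x - 1, classical derivative u'(x) = 2*x + 1.
φ(x) = x(2−x), so φ'(x) = 2 - 2*x.
Note φ(0) = φ(2) = 0, so the boundary term u·φ vanishes.
LHS = ∫_0^2 u(x) φ'(x) dx = ∫_0^2 (-2*x^3 + 4*x - 2) dx. Term by term:
  ∫_0^2 -2*x^3 dx = -8;  ∫_0^2 4*x dx = 8;  ∫_0^2 -2 dx = -4.
Sum: -8 + 8 − 4 = -4.
So LHS = -4.
∫_0^2 v(x) φ(x) dx = ∫_0^2 (-2*x^3 + 3*x^2 + 2*x) dx. Term by term:
  ∫_0^2 -2*x^3 dx = -8;  ∫_0^2 3*x^2 dx = 8;  ∫_0^2 2*x dx = 4.
Sum: -8 + 8 + 4 = 4.
So RHS = -∫_0^2 v(x) φ(x) dx = -4.
LHS = RHS, so the identity holds for this test φ.
Moreover u is smooth here and v(x) = u'(x) = 2*x + 1 pointwise, so the identity holds for every test function. Hence v is the weak derivative of u.


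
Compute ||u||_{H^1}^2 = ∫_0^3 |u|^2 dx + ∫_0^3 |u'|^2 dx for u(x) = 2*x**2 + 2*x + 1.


||u||_{H^1}^2 = 3387/5

The H^1 norm (squared) on an interval (0, L) is
  ||u||_{H^1}^2 = ∫_0^L u(x)^2 dx + ∫_0^L u'(x)^2 dx.
Compute u'(x) = 4*x + 2.
Then u(x)^2 = 4*x**4 + 8*x**3 + 8*x**2 + 4*x + 1 and u'(x)^2 = 16*x**2 + 16*x + 4.
Integrate each monomial from 0 to 3 using ∫_0^3 c·x^n dx = c·3^(n+1)/(n+1):
  ∫_0^3 u(x)^2 dx = ∫_0^3 (4*x^4 + 8*x^3 + 8*x^2 + 4*x + 1) dx. Term by term:
    ∫_0^3 4*x^4 dx = 972/5;  ∫_0^3 8*x^3 dx = 162;  ∫_0^3 8*x^2 dx = 72;
    ∫_0^3 4*x dx = 18;  ∫_0^3 1 dx = 3.
  Sum: 972/5 + 162 + 72 + 18 + 3 = 2247/5.
  ∫_0^3 u'(x)^2 dx = ∫_0^3 (16*x^2 + 16*x + 4) dx. Term by term:
    ∫_0^3 16*x^2 dx = 144;  ∫_0^3 16*x dx = 72;  ∫_0^3 4 dx = 12.
  Sum: 144 + 72 + 12 = 228.
Adding: ||u||_{H^1}^2 = 2247/5 + 228 = 3387/5.


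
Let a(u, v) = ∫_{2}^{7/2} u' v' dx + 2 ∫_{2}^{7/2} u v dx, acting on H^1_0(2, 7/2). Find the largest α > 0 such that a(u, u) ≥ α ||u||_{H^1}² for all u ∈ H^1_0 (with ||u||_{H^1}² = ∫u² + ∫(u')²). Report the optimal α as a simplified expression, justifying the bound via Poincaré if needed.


α = 1

Coercivity of a(·,·) on H^1_0(2, 7/2) means a(u, u) ≥ α ||u||_{H^1}² for every u ∈ H^1_0.
The interval has length L = 3/2, and Poincaré/coercivity depend only on L. Here a(u, u) = ∫(u')² + (2)·∫u².
Here c = 2 ≥ 1, so a(u,u) = ∫(u')² + c∫u² ≥ ∫(u')² + ∫u² = ||u||_{H^1}², i.e. α = 1 works. No larger α is possible: a(u,u) ≥ α||u||_{H^1}² means (1−α)∫(u')² ≥ (α−c)∫u², and for the modes u_n = sin(nπ(x−x₀)/L) (x₀ the left endpoint) one has ∫u_n²/∫(u_n')² = (L/(nπ))² → 0, so a(u_n,u_n)/||u_n||_{H^1}² → 1. Hence the optimal constant is α = 1.
Therefore α = 1.


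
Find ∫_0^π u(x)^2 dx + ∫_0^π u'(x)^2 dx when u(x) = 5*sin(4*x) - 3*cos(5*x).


||u||_{H^1(0,π)}^2 = 2080/3 + 659*π/2

u'(x) = 15*sin(5*x) + 20*cos(4*x).
Expand u² and (u')² and integrate term by term on (0, π), using: for integers n ≥ 1, ∫_0^π sin²(nx) dx = ∫_0^π cos²(nx) dx = π/2; for n ≠ n', ∫_0^π sin(nx)sin(n'x) dx = ∫_0^π cos(nx)cos(n'x) dx = 0; and by product-to-sum, ∫_0^π sin(nx)cos(n'x) dx = ½∫_0^π [sin((n+n')x) + sin((n−n')x)] dx, which is 0 when n+n' is even and 2n/(n²−n'²) when n+n' is odd (it need not vanish on (0, π)).
  u² squared terms: (-3)²·∫cos(5x)² dx = 9·π/2 = 9*π/2;  (5)²·∫sin(4x)² dx = 25·π/2 = 25*π/2.
  u² cross terms: 2·(-3)·(5)·∫cos(5x)·sin(4x) dx = -30·(-8/9) = 80/3.
  So ∫_0^π u² dx = 9*π/2 + 25*π/2 + 80/3 = 80/3 + 17*π.
  (u')² squared terms: (15)²·∫sin(5x)² dx = 225·π/2 = 225*π/2;  (20)²·∫cos(4x)² dx = 400·π/2 = 200*π.
  (u')² cross terms: 2·(15)·(20)·∫sin(5x)·cos(4x) dx = 600·(10/9) = 2000/3.
  So ∫_0^π (u')² dx = 225*π/2 + 200*π + 2000/3 = 2000/3 + 625*π/2.
||u||_{H^1}^2 = (80/3 + 17*π) + (2000/3 + 625*π/2) = 2080/3 + 659*π/2.


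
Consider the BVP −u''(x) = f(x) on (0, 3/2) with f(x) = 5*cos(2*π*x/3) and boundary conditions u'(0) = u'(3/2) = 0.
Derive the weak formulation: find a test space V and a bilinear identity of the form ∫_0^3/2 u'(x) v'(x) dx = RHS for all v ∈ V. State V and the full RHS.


V = H^1(0, 3/2) (no boundary constraint on v; u is determined up to an additive constant); weak form: ∫_0^3/2 u'v' dx = ∫_0^3/2 (5*cos(2*π*x/3)) v dx for all v ∈ V.

Multiply both sides by a test function v and integrate from 0 to 3/2:
  ∫_0^3/2 −u''(x) v(x) dx = ∫_0^3/2 f(x) v(x) dx.
Integrate the LHS by parts once:
  ∫_0^3/2 −u'' v dx = −[u'(x) v(x)]_0^3/2 + ∫_0^3/2 u'(x) v'(x) dx.
Thus ∫_0^3/2 u'(x) v'(x) dx = ∫_0^3/2 f(x) v(x) dx + [u'(x) v(x)]_0^3/2.
Choose V so that boundary terms are either known or forced to vanish.
u has homogeneous Neumann: u'(0) = u'(3/2) = 0. So [u' v]_0^3/2 = 0·v(3/2) − 0·v(0) = 0 for any v; take V = H^1(0, 3/2).
Weak formulation: find u (satisfying any essential BC) such that ∫_0^3/2 u'(x) v'(x) dx = ∫_0^3/2 f v dx for all v ∈ V (homogeneous Neumann, so boundary terms vanish).
Substituting f(x) = 5*cos(2*π*x/3), the right-hand side is ∫_0^3/2 (5*cos(2*π*x/3)) v dx.
Compatibility check (pure Neumann): taking v ≡ 1 ∈ V gives 0 = ∫_0^3/2 f dx + (0) − (0), i.e. ∫_0^3/2 f dx must equal u'(0) − u'(3/2) = 0. Indeed ∫_0^3/2 (5*cos(2*π*x/3)) dx = 0, so the data are compatible. The solution is then unique only up to an additive constant (fix it e.g. by requiring ∫_0^3/2 u dx = 0).


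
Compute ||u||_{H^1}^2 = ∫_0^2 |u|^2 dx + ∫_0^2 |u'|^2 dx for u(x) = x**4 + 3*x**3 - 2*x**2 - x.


||u||_{H^1}^2 = 56866/45

The H^1 norm (squared) on an interval (0, L) is
  ||u||_{H^1}^2 = ∫_0^L u(x)^2 dx + ∫_0^L u'(x)^2 dx.
Compute u'(x) = 4*x**3 + 9*x**2 - 4*x - 1.
Then u(x)^2 = x**8 + 6*x**7 + 5*x**6 - 14*x**5 - 2*x**4 + 4*x**3 + x**2 and u'(x)^2 = 16*x**6 + 72*x**5 + 49*x**4 - 80*x**3 - 2*x**2 + 8*x + 1.
Integrate each monomial from 0 to 2 using ∫_0^2 c·x^n dx = c·2^(n+1)/(n+1):
  ∫_0^2 u(x)^2 dx = ∫_0^2 (x^8 + 6*x^7 + 5*x^6 - 14*x^5 - 2*x^4 + 4*x^3 + x^2) dx. Term by term:
    ∫_0^2 x^8 dx = 512/9;  ∫_0^2 6*x^7 dx = 192;  ∫_0^2 5*x^6 dx = 640/7;
    ∫_0^2 -14*x^5 dx = -448/3;  ∫_0^2 -2*x^4 dx = -64/5;  ∫_0^2 4*x^3 dx = 16;
    ∫_0^2 x^2 dx = 8/3.
  Sum: 512/9 + 192 + 640/7 − 448/3 − 64/5 + 16 + 8/3 = 62008/315.
  ∫_0^2 u'(x)^2 dx = ∫_0^2 (16*x^6 + 72*x^5 + 49*x^4 - 80*x^3 - 2*x^2 + 8*x + 1) dx. Term by term:
    ∫_0^2 16*x^6 dx = 2048/7;  ∫_0^2 72*x^5 dx = 768;  ∫_0^2 49*x^4 dx = 1568/5;
    ∫_0^2 -80*x^3 dx = -320;  ∫_0^2 -2*x^2 dx = -16/3;  ∫_0^2 8*x dx = 16;
    ∫_0^2 1 dx = 2.
  Sum: 2048/7 + 768 + 1568/5 − 320 − 16/3 + 16 + 2 = 112018/105.
Adding: ||u||_{H^1}^2 = 62008/315 + 112018/105 = 56866/45.


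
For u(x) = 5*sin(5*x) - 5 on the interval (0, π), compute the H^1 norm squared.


||u||_{H^1(0,π)}^2 = -20 + 350*π

u'(x) = 25*cos(5*x).
Expand u² and (u')² and integrate term by term on (0, π), using: for integers n ≥ 1, ∫_0^π sin²(nx) dx = ∫_0^π cos²(nx) dx = π/2; for n ≠ n', ∫_0^π sin(nx)sin(n'x) dx = ∫_0^π cos(nx)cos(n'x) dx = 0; and by product-to-sum, ∫_0^π sin(nx)cos(n'x) dx = ½∫_0^π [sin((n+n')x) + sin((n−n')x)] dx, which is 0 when n+n' is even and 2n/(n²−n'²) when n+n' is odd (it need not vanish on (0, π)). For the constant mode: ∫_0^π 1 dx = π, ∫_0^π cos(nx) dx = 0, ∫_0^π sin(nx) dx = (1−(−1)^n)/n.
  u² squared terms: (-5)²·∫1 dx = 25·π = 25*π;  (5)²·∫sin(5x)² dx = 25·π/2 = 25*π/2.
  u² cross terms: 2·(-5)·(5)·∫1·sin(5x) dx = -50·(2/5) = -20.
  So ∫_0^π u² dx = 25*π + 25*π/2 − 20 = -20 + 75*π/2.
  (u')² squared terms: (25)²·∫cos(5x)² dx = 625·π/2 = 625*π/2.
  So ∫_0^π (u')² dx = 625*π/2.
||u||_{H^1}^2 = (-20 + 75*π/2) + (625*π/2) = -20 + 350*π.


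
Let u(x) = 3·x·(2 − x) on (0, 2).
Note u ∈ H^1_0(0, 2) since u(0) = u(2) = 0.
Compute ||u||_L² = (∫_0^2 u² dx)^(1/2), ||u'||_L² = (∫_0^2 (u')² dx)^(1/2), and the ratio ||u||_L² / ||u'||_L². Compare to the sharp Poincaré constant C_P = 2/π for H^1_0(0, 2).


||u||_L² / ||u'||_L² = sqrt(10)/5 < C_P = 2/π.

u(x) = 3·x·(2 − x), so u'(x) = 6 - 6*x.
u(x) = 3·x·(2 − x) vanishes at x = 0 and x = 2, so u ∈ H^1_0(0, 2). Differentiate via the product rule and integrate the resulting polynomials term by term.
  ∫_0^2 u² dx = ∫_0^2 (9*x^4 - 36*x^3 + 36*x^2) dx. Term by term:
    ∫_0^2 9*x^4 dx = 288/5;  ∫_0^2 -36*x^3 dx = -144;  ∫_0^2 36*x^2 dx = 96.
  Sum: 288/5 − 144 + 96 = 48/5.
  ∫_0^2 (u')² dx = ∫_0^2 (36*x^2 - 72*x + 36) dx. Term by term:
    ∫_0^2 36*x^2 dx = 96;  ∫_0^2 -72*x dx = -144;  ∫_0^2 36 dx = 72.
  Sum: 96 − 144 + 72 = 24.
∫_0^2 u² dx = 48/5, so ||u||_L² = 4*sqrt(15)/5.
∫_0^2 (u')² dx = 24, so ||u'||_L² = 2*sqrt(6).
Ratio ||u||_L² / ||u'||_L² = sqrt(10)/5.
Sharp Poincaré constant on H^1_0(0, 2) is C_P = L/π = 2/π, achieved by sin(π/2·x).
A polynomial bump cannot attain the sharp Poincaré constant (only the first sine eigenfunction does), so the ratio is strictly less than C_P, consistent with ||u||_L² ≤ C_P ||u'||_L².


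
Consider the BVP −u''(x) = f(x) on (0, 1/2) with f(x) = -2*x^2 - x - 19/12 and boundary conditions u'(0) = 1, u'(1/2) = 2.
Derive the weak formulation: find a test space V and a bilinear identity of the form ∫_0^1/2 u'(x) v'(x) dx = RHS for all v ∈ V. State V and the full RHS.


V = H^1(0, 1/2) (v unrestricted at boundary; u is determined up to an additive constant); weak form: ∫_0^1/2 u'v' dx = ∫_0^1/2 (-2*x^2 - x - 19/12) v dx + 2·v(1/2) − v(0) for all v ∈ V.

Multiply both sides by a test function v and integrate from 0 to 1/2:
  ∫_0^1/2 −u''(x) v(x) dx = ∫_0^1/2 f(x) v(x) dx.
Integrate the LHS by parts once:
  ∫_0^1/2 −u'' v dx = −[u'(x) v(x)]_0^1/2 + ∫_0^1/2 u'(x) v'(x) dx.
Thus ∫_0^1/2 u'(x) v'(x) dx = ∫_0^1/2 f(x) v(x) dx + [u'(x) v(x)]_0^1/2.
Choose V so that boundary terms are either known or forced to vanish.
u has inhomogeneous Neumann u'(0) = 1, u'(1/2) = 2. [u' v]_0^1/2 = (2)·v(1/2) − (1)·v(0) = 2·v(1/2) − v(0). Take V = H^1(0, 1/2); boundary term becomes part of RHS.
Weak formulation: find u (satisfying any essential BC) such that ∫_0^1/2 u'(x) v'(x) dx = ∫_0^1/2 f v dx + 2·v(1/2) − v(0) for all v ∈ V (Neumann data are natural BCs: they enter the RHS as boundary terms).
Substituting f(x) = -2*x^2 - x - 19/12, the right-hand side is ∫_0^1/2 (-2*x^2 - x - 19/12) v dx + 2·v(1/2) − v(0).
Compatibility check (pure Neumann): taking v ≡ 1 ∈ V gives 0 = ∫_0^1/2 f dx + (2) − (1), i.e. ∫_0^1/2 f dx must equal u'(0) − u'(1/2) = -1. Indeed ∫_0^1/2 (-2*x^2 - x - 19/12) dx = -1, so the data are compatible. The solution is then unique only up to an additive constant (fix it e.g. by requiring ∫_0^1/2 u dx = 0).


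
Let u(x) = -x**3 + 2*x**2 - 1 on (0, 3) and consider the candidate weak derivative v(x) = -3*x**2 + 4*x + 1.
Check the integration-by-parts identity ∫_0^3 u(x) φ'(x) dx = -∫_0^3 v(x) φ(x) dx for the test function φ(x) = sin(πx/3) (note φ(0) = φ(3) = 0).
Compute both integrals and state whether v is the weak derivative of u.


LHS = -324/π^3 + 45/π, RHS = -324/π^3 + 39/π. No, v is not the weak derivative of u.

u(x) = -x**3 + 2*x**2 - 1, classical derivative u'(x) = -3*x**2 + 4*x.
φ(x) = sin(πx/3), so φ'(x) = π*cos(π*x/3)/3.
Note φ(0) = φ(3) = 0, so the boundary term u·φ vanishes.
LHS = ∫_0^3 u(x) φ'(x) dx = ∫_0^3 (-π*x^3*cos(π*x/3)/3 + 2*π*x^2*cos(π*x/3)/3 - π*cos(π*x/3)/3) dx. Term by term:
  ∫_0^3 -π*cos(π*x/3)/3 dx = 0;  ∫_0^3 -π*x^3*cos(π*x/3)/3 dx = -324/π^3 + 81/π;  ∫_0^3 2*π*x^2*cos(π*x/3)/3 dx = -36/π.
Sum: 0 + -324/π^3 + 81/π − 36/π = -324/π^3 + 45/π.
So LHS = -324/π^3 + 45/π.
∫_0^3 v(x) φ(x) dx = ∫_0^3 (-3*x^2*sin(π*x/3) + 4*x*sin(π*x/3) + sin(π*x/3)) dx. Term by term:
  ∫_0^3 -3*x^2*sin(π*x/3) dx = -81/π + 324/π^3;  ∫_0^3 4*x*sin(π*x/3) dx = 36/π;  ∫_0^3 sin(π*x/3) dx = 6/π.
Sum: -81/π + 324/π^3 + 36/π + 6/π = -39/π + 324/π^3.
So RHS = -∫_0^3 v(x) φ(x) dx = -324/π^3 + 39/π.
LHS − RHS = 6/π ≠ 0, so the identity fails.
(For a valid weak derivative the identity must hold for EVERY test function, in particular this one. The failure shows v is NOT the weak derivative of u.)
Correct weak derivative would be u'(x) = -3*x**2 + 4*x.


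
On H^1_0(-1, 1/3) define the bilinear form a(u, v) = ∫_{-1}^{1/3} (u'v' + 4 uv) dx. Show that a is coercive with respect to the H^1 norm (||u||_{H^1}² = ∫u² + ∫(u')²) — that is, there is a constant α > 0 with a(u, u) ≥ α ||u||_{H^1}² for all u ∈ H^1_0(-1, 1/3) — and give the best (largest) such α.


α = 1

Coercivity of a(·,·) on H^1_0(-1, 1/3) means a(u, u) ≥ α ||u||_{H^1}² for every u ∈ H^1_0.
The interval has length L = 4/3, and Poincaré/coercivity depend only on L. Here a(u, u) = ∫(u')² + (4)·∫u².
Here c = 4 ≥ 1, so a(u,u) = ∫(u')² + c∫u² ≥ ∫(u')² + ∫u² = ||u||_{H^1}², i.e. α = 1 works. No larger α is possible: a(u,u) ≥ α||u||_{H^1}² means (1−α)∫(u')² ≥ (α−c)∫u², and for the modes u_n = sin(nπ(x−x₀)/L) (x₀ the left endpoint) one has ∫u_n²/∫(u_n')² = (L/(nπ))² → 0, so a(u_n,u_n)/||u_n||_{H^1}² → 1. Hence the optimal constant is α = 1.
Therefore α = 1.


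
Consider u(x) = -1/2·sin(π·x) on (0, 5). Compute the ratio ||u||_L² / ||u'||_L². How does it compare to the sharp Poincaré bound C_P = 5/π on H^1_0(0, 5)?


||u||_L² / ||u'||_L² = 1/π < C_P = 5/π.

u(x) = -1/2·sin(π·x), so u'(x) = -π*cos(π*x)/2.
Writing u(x) = A·sin(kπx/L) with A = -1/2 and k = 5, use ∫_0^L sin²(kπx/L) dx = L/2 and ∫_0^L cos²(kπx/L) dx = L/2.
u² = 1/4·sin²(π·x) and (u')² = π^2/4·cos²(π·x), and each of sin², cos² integrates to L/2 = 5/2 over (0, 5).
∫_0^5 u² dx = 5/8, so ||u||_L² = sqrt(10)/4.
∫_0^5 (u')² dx = 5*π^2/8, so ||u'||_L² = sqrt(10)*π/4.
Ratio ||u||_L² / ||u'||_L² = 1/π.
Sharp Poincaré constant on H^1_0(0, 5) is C_P = L/π = 5/π, achieved by sin(π/5·x).
This is the k = 5 harmonic; the ratio L/(kπ) is strictly less than C_P = L/π, consistent with the sharp inequality ||u||_L² ≤ C_P ||u'||_L².


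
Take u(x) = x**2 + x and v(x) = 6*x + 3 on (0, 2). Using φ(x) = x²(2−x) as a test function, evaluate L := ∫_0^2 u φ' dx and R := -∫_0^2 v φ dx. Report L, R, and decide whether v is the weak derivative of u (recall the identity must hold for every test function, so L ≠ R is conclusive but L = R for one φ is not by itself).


LHS = -68/15, RHS = -68/5. No, v is not the weak derivative of u.

u(x) = x**2 + x, classical derivative u'(x) = 2*x + 1.
φ(x) = x²(2−x), so φ'(x) = x*(4 - 3*x).
Note φ(0) = φ(2) = 0, so the boundary term u·φ vanishes.
LHS = ∫_0^2 u(x) φ'(x) dx = ∫_0^2 (-3*x^4 + x^3 + 4*x^2) dx. Term by term:
  ∫_0^2 -3*x^4 dx = -96/5;  ∫_0^2 x^3 dx = 4;  ∫_0^2 4*x^2 dx = 32/3.
Sum: -96/5 + 4 + 32/3 = -68/15.
So LHS = -68/15.
∫_0^2 v(x) φ(x) dx = ∫_0^2 (-6*x^4 + 9*x^3 + 6*x^2) dx. Term by term:
  ∫_0^2 -6*x^4 dx = -192/5;  ∫_0^2 9*x^3 dx = 36;  ∫_0^2 6*x^2 dx = 16.
Sum: -192/5 + 36 + 16 = 68/5.
So RHS = -∫_0^2 v(x) φ(x) dx = -68/5.
LHS − RHS = 136/15 ≠ 0, so the identity fails.
(For a valid weak derivative the identity must hold for EVERY test function, in particular this one. The failure shows v is NOT the weak derivative of u.)
Correct weak derivative would be u'(x) = 2*x + 1.


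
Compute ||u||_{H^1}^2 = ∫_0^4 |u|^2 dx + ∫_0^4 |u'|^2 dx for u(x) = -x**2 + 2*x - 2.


||u||_{H^1}^2 = 544/5

The H^1 norm (squared) on an interval (0, L) is
  ||u||_{H^1}^2 = ∫_0^L u(x)^2 dx + ∫_0^L u'(x)^2 dx.
Compute u'(x) = 2 - 2*x.
Then u(x)^2 = x**4 - 4*x**3 + 8*x**2 - 8*x + 4 and u'(x)^2 = 4*x**2 - 8*x + 4.
Integrate each monomial from 0 to 4 using ∫_0^4 c·x^n dx = c·4^(n+1)/(n+1):
  ∫_0^4 u(x)^2 dx = ∫_0^4 (x^4 - 4*x^3 + 8*x^2 - 8*x + 4) dx. Term by term:
    ∫_0^4 x^4 dx = 1024/5;  ∫_0^4 -4*x^3 dx = -256;  ∫_0^4 8*x^2 dx = 512/3;
    ∫_0^4 -8*x dx = -64;  ∫_0^4 4 dx = 16.
  Sum: 1024/5 − 256 + 512/3 − 64 + 16 = 1072/15.
  ∫_0^4 u'(x)^2 dx = ∫_0^4 (4*x^2 - 8*x + 4) dx. Term by term:
    ∫_0^4 4*x^2 dx = 256/3;  ∫_0^4 -8*x dx = -64;  ∫_0^4 4 dx = 16.
  Sum: 256/3 − 64 + 16 = 112/3.
Adding: ||u||_{H^1}^2 = 1072/15 + 112/3 = 544/5.


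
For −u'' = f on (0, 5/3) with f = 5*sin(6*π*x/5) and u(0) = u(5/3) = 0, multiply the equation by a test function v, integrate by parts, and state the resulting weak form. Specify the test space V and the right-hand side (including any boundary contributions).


V = H^1_0(0, 5/3) (so v(0) = v(5/3) = 0); weak form: ∫_0^5/3 u'v' dx = ∫_0^5/3 (5*sin(6*π*x/5)) v dx for all v ∈ V.

Multiply both sides by a test function v and integrate from 0 to 5/3:
  ∫_0^5/3 −u''(x) v(x) dx = ∫_0^5/3 f(x) v(x) dx.
Integrate the LHS by parts once:
  ∫_0^5/3 −u'' v dx = −[u'(x) v(x)]_0^5/3 + ∫_0^5/3 u'(x) v'(x) dx.
Thus ∫_0^5/3 u'(x) v'(x) dx = ∫_0^5/3 f(x) v(x) dx + [u'(x) v(x)]_0^5/3.
Choose V so that boundary terms are either known or forced to vanish.
u is Dirichlet: u(0) = u(5/3) = 0. Let V = H^1_0(0, 5/3); then v(0) = v(5/3) = 0, and [u' v]_0^5/3 = 0.
Weak formulation: find u (satisfying any essential BC) such that ∫_0^5/3 u'(x) v'(x) dx = ∫_0^5/3 f v dx for all v ∈ V.
Substituting f(x) = 5*sin(6*π*x/5), the right-hand side is ∫_0^5/3 (5*sin(6*π*x/5)) v dx.


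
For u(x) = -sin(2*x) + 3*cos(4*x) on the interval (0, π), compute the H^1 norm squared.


||u||_{H^1(0,π)}^2 = 79*π

u'(x) = -12*sin(4*x) - 2*cos(2*x).
Expand u² and (u')² and integrate term by term on (0, π), using: for integers n ≥ 1, ∫_0^π sin²(nx) dx = ∫_0^π cos²(nx) dx = π/2; for n ≠ n', ∫_0^π sin(nx)sin(n'x) dx = ∫_0^π cos(nx)cos(n'x) dx = 0; and by product-to-sum, ∫_0^π sin(nx)cos(n'x) dx = ½∫_0^π [sin((n+n')x) + sin((n−n')x)] dx, which is 0 when n+n' is even and 2n/(n²−n'²) when n+n' is odd (it need not vanish on (0, π)).
  u² squared terms: (-1)²·∫sin(2x)² dx = 1·π/2 = π/2;  (3)²·∫cos(4x)² dx = 9·π/2 = 9*π/2.
  u² cross terms: 2·(-1)·(3)·∫sin(2x)·cos(4x) dx = -6·(0) = 0.
  So ∫_0^π u² dx = π/2 + 9*π/2 + 0 = 5*π.
  (u')² squared terms: (-12)²·∫sin(4x)² dx = 144·π/2 = 72*π;  (-2)²·∫cos(2x)² dx = 4·π/2 = 2*π.
  (u')² cross terms: 2·(-12)·(-2)·∫sin(4x)·cos(2x) dx = 48·(0) = 0.
  So ∫_0^π (u')² dx = 72*π + 2*π + 0 = 74*π.
||u||_{H^1}^2 = (5*π) + (74*π) = 79*π.


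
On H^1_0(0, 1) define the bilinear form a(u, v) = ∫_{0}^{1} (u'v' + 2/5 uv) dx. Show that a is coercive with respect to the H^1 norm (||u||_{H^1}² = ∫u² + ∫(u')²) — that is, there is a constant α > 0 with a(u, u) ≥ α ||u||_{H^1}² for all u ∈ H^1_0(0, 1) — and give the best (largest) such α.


α = (2/5 + π^2)/(1 + π^2)

Coercivity of a(·,·) on H^1_0(0, 1) means a(u, u) ≥ α ||u||_{H^1}² for every u ∈ H^1_0.
The interval has length L = 1, and Poincaré/coercivity depend only on L. Here a(u, u) = ∫(u')² + (2/5)·∫u².
Here 0 < c = 2/5 < 1. The condition a(u,u) ≥ α||u||_{H^1}² reads (1−α)∫(u')² ≥ (α−c)∫u². Any admissible α is ≤ 1 (rapidly oscillating u have ∫u²/∫(u')² → 0), and α = 1 would force 0 ≥ (1−c)∫u², impossible since c < 1; so 1−α > 0. By the sharp Poincaré inequality on H^1_0 of an interval of length L, ∫(u')² ≥ (π/L)²∫u² with equality for the first sine mode sin(π(x−x₀)/L) (x₀ the left endpoint), so the inequality holds for all u iff (1−α)(π/L)² ≥ α − c, i.e. α ≤ ((π/L)² + c)/((π/L)² + 1) = (1 + c(L/π)²)/(1 + (L/π)²). With (π/L)² = π^2 and c = 2/5, the largest admissible constant is α = ((π/L)² + c)/((π/L)² + 1).
Simplifying, α = (2/5 + π^2)/(1 + π^2).


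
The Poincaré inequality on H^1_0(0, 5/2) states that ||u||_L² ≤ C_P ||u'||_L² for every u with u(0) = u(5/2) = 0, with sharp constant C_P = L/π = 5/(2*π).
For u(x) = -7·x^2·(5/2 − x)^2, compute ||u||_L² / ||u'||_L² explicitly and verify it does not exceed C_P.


||u||_L² / ||u'||_L² = 5*sqrt(3)/12 < C_P = 5/(2*π).

u(x) = -7·x^2·(5/2 − x)^2, so u'(x) = 7*x*(-8*x^2 + 30*x - 25)/2.
u(x) = -7·x^2·(5/2 − x)^2 vanishes at x = 0 and x = 5/2, so u ∈ H^1_0(0, 5/2). Differentiate via the product rule and integrate the resulting polynomials term by term.
  ∫_0^5/2 u² dx = ∫_0^5/2 (49*x^8 - 490*x^7 + 3675*x^6/2 - 6125*x^5/2 + 30625*x^4/16) dx. Term by term:
    ∫_0^5/2 49*x^8 dx = 95703125/4608;  ∫_0^5/2 -490*x^7 dx = -95703125/1024;  ∫_0^5/2 3675*x^6/2 dx = 41015625/256;
    ∫_0^5/2 -6125*x^5/2 dx = -95703125/768;  ∫_0^5/2 30625*x^4/16 dx = 19140625/512.
  Sum: 95703125/4608 − 95703125/1024 + 41015625/256 − 95703125/768 + 19140625/512 = 2734375/9216.
  ∫_0^5/2 (u')² dx = ∫_0^5/2 (784*x^6 - 5880*x^5 + 15925*x^4 - 18375*x^3 + 30625*x^2/4) dx. Term by term:
    ∫_0^5/2 784*x^6 dx = 546875/8;  ∫_0^5/2 -5880*x^5 dx = -3828125/16;  ∫_0^5/2 15925*x^4 dx = 9953125/32;
    ∫_0^5/2 -18375*x^3 dx = -11484375/64;  ∫_0^5/2 30625*x^2/4 dx = 3828125/96.
  Sum: 546875/8 − 3828125/16 + 9953125/32 − 11484375/64 + 3828125/96 = 109375/192.
∫_0^5/2 u² dx = 2734375/9216, so ||u||_L² = 625*sqrt(7)/96.
∫_0^5/2 (u')² dx = 109375/192, so ||u'||_L² = 125*sqrt(21)/24.
Ratio ||u||_L² / ||u'||_L² = 5*sqrt(3)/12.
Sharp Poincaré constant on H^1_0(0, 5/2) is C_P = L/π = 5/(2*π), achieved by sin(2*π/5·x).
A polynomial bump cannot attain the sharp Poincaré constant (only the first sine eigenfunction does), so the ratio is strictly less than C_P, consistent with ||u||_L² ≤ C_P ||u'||_L².
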